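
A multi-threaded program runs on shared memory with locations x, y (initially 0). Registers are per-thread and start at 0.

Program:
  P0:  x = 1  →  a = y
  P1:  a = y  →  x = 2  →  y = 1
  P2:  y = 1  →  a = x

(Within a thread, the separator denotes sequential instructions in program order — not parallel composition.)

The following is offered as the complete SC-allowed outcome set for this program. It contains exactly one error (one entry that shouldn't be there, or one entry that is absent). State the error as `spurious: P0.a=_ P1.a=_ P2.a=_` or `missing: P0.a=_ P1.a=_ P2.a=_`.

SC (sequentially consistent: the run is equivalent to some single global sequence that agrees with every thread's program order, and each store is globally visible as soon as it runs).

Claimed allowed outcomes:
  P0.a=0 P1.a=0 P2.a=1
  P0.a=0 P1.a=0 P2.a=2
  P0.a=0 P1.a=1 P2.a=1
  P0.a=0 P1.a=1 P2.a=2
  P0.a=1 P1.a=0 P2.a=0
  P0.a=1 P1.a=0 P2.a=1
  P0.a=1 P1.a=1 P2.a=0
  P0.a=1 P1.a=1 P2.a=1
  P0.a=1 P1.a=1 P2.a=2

outcome vector order: (P0.a,P1.a,P2.a)
under SC → 001, 002, 011, 012, 100, 101, 102, 110, 111, 112
SC∖claimed = {102}

missing: P0.a=1 P1.a=0 P2.a=2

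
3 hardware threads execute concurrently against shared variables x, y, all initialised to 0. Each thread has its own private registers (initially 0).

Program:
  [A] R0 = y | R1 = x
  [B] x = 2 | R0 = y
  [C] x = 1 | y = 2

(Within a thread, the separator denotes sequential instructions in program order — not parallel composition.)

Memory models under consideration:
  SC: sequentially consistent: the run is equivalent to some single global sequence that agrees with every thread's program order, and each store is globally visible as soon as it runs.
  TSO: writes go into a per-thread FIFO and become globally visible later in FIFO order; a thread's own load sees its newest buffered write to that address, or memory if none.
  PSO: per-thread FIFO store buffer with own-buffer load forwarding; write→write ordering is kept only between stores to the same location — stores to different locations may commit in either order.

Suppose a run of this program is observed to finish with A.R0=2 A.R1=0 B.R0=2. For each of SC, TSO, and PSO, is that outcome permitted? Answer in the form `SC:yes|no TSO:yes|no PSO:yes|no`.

outcome vector order: (A.R0,A.R1,B.R0)
under SC → (0,0,0), (0,0,2), (0,1,0), (0,1,2), (0,2,0), (0,2,2), (2,1,0), (2,1,2), (2,2,0), (2,2,2)
under TSO → (0,0,0), (0,0,2), (0,1,0), (0,1,2), (0,2,0), (0,2,2), (2,1,0), (2,1,2), (2,2,0), (2,2,2)
under PSO → (0,0,0), (0,0,2), (0,1,0), (0,1,2), (0,2,0), (0,2,2), (2,0,0), (2,0,2), (2,1,0), (2,1,2), (2,2,0), (2,2,2)
target (2,0,2) ∈ {PSO}

SC:no TSO:no PSO:yes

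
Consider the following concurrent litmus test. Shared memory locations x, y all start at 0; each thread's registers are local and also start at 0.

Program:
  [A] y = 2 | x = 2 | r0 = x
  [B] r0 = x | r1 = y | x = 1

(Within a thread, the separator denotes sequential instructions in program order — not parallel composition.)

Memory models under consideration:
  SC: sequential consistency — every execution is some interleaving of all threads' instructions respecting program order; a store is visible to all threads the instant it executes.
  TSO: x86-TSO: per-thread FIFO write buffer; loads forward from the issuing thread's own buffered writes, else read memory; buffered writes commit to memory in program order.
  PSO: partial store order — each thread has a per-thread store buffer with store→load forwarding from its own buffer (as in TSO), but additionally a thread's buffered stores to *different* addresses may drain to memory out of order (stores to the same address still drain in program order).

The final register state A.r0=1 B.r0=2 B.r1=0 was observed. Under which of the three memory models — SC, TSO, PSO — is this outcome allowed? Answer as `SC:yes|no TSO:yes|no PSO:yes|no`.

SC:no TSO:no PSO:yes

outcome vector order: (A.r0,B.r0,B.r1)
SC (6): <1 0 0> <1 0 2> <1 2 2> <2 0 0> <2 0 2> <2 2 2>
TSO (6): <1 0 0> <1 0 2> <1 2 2> <2 0 0> <2 0 2> <2 2 2>
PSO (8): <1 0 0> <1 0 2> <1 2 0> <1 2 2> <2 0 0> <2 0 2> <2 2 0> <2 2 2>
target <1 2 0> ∈ {PSO}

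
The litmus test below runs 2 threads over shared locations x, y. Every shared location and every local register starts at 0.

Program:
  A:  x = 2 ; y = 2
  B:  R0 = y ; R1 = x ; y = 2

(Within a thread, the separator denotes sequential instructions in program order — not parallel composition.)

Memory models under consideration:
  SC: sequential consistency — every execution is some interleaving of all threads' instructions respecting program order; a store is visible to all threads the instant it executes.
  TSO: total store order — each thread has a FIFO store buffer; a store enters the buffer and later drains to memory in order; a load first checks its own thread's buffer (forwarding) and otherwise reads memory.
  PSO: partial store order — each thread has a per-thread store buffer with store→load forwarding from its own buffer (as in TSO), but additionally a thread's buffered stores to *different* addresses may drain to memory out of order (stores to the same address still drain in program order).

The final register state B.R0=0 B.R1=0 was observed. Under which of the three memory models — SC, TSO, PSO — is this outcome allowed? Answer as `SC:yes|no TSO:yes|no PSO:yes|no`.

SC:yes TSO:yes PSO:yes

outcome vector order: (B.R0,B.R1)
SC (3): 0/0 0/2 2/2
TSO (3): 0/0 0/2 2/2
PSO (4): 0/0 0/2 2/0 2/2
target 0/0 ∈ {SC,TSO,PSO}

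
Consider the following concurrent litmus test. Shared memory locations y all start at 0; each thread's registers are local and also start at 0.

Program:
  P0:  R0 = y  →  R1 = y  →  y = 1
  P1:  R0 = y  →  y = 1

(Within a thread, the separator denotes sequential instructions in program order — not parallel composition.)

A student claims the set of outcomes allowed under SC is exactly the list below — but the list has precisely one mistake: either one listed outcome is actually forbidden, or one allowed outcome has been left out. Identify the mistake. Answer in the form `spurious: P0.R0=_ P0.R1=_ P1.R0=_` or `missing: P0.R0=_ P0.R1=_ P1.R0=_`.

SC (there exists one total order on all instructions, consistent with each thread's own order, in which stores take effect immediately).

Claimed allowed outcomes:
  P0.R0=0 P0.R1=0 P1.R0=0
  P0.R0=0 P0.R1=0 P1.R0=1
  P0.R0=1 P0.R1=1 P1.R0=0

outcome vector order: (P0.R0,P0.R1,P1.R0)
under SC → 000; 001; 010; 110
SC∖claimed = {010}

missing: P0.R0=0 P0.R1=1 P1.R0=0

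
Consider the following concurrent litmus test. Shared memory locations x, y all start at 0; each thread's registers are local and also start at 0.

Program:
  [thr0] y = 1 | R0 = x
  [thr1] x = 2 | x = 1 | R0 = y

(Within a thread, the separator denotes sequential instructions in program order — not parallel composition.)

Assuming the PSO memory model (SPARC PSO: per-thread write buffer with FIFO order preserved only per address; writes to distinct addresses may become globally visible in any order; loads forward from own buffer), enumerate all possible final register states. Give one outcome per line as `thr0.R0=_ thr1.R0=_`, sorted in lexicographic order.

outcome vector order: (thr0.R0,thr1.R0)
|PSO outcomes| = 6

thr0.R0=0 thr1.R0=0
thr0.R0=0 thr1.R0=1
thr0.R0=1 thr1.R0=0
thr0.R0=1 thr1.R0=1
thr0.R0=2 thr1.R0=0
thr0.R0=2 thr1.R0=1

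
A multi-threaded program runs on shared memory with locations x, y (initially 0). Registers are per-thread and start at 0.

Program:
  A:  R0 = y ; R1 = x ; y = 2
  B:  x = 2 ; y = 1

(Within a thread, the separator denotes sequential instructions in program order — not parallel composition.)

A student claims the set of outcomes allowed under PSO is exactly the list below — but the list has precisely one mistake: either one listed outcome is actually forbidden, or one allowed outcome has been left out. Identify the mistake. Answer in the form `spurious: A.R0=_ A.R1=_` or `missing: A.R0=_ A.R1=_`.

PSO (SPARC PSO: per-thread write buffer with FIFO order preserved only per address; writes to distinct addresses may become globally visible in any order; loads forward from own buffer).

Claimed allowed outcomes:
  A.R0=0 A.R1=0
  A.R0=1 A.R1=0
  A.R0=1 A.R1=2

missing: A.R0=0 A.R1=2

outcome vector order: (A.R0,A.R1)
PSO: 4 outcomes — {00; 02; 10; 12}
PSO∖claimed = {02}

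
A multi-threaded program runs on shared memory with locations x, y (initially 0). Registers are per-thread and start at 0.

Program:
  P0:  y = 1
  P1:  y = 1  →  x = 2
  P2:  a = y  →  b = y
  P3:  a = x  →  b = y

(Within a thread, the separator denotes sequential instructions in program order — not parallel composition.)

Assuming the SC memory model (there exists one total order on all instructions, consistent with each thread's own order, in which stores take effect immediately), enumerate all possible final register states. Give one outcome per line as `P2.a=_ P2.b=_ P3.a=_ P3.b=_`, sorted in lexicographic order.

outcome vector order: (P2.a,P2.b,P3.a,P3.b)
|SC outcomes| = 9

P2.a=0 P2.b=0 P3.a=0 P3.b=0
P2.a=0 P2.b=0 P3.a=0 P3.b=1
P2.a=0 P2.b=0 P3.a=2 P3.b=1
P2.a=0 P2.b=1 P3.a=0 P3.b=0
P2.a=0 P2.b=1 P3.a=0 P3.b=1
P2.a=0 P2.b=1 P3.a=2 P3.b=1
P2.a=1 P2.b=1 P3.a=0 P3.b=0
P2.a=1 P2.b=1 P3.a=0 P3.b=1
P2.a=1 P2.b=1 P3.a=2 P3.b=1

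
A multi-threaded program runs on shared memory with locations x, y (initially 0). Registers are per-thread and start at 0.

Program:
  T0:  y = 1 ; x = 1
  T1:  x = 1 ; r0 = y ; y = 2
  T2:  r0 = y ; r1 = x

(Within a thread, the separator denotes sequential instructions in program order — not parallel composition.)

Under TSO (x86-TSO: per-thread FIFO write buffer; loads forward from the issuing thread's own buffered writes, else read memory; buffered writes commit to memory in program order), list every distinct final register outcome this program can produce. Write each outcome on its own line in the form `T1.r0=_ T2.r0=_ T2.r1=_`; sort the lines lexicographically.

T1.r0=0 T2.r0=0 T2.r1=0
T1.r0=0 T2.r0=0 T2.r1=1
T1.r0=0 T2.r0=1 T2.r1=0
T1.r0=0 T2.r0=1 T2.r1=1
T1.r0=0 T2.r0=2 T2.r1=1
T1.r0=1 T2.r0=0 T2.r1=0
T1.r0=1 T2.r0=0 T2.r1=1
T1.r0=1 T2.r0=1 T2.r1=0
T1.r0=1 T2.r0=1 T2.r1=1
T1.r0=1 T2.r0=2 T2.r1=1

outcome vector order: (T1.r0,T2.r0,T2.r1)
|TSO outcomes| = 10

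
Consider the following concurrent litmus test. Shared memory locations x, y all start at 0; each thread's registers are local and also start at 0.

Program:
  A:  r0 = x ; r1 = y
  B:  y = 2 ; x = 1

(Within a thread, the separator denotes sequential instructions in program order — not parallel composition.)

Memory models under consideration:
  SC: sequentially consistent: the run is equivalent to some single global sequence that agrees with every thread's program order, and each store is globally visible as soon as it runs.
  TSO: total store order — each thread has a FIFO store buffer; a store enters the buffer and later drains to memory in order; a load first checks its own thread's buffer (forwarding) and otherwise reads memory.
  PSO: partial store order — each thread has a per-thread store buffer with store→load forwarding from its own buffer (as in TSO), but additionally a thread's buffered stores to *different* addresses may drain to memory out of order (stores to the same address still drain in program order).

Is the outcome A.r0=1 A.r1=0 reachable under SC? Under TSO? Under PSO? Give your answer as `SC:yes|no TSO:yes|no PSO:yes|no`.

SC:no TSO:no PSO:yes

outcome vector order: (A.r0,A.r1)
SC: 3 outcomes — {00, 02, 12}
TSO: 3 outcomes — {00, 02, 12}
PSO: 4 outcomes — {00, 02, 10, 12}
target 10 ∈ {PSO}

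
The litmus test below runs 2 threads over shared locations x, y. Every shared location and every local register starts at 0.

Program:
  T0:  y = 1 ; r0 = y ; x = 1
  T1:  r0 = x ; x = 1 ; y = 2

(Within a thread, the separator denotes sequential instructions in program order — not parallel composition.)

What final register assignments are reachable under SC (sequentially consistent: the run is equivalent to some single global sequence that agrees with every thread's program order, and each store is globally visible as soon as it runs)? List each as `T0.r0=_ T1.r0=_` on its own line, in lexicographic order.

T0.r0=1 T1.r0=0
T0.r0=1 T1.r0=1
T0.r0=2 T1.r0=0

outcome vector order: (T0.r0,T1.r0)
|SC outcomes| = 3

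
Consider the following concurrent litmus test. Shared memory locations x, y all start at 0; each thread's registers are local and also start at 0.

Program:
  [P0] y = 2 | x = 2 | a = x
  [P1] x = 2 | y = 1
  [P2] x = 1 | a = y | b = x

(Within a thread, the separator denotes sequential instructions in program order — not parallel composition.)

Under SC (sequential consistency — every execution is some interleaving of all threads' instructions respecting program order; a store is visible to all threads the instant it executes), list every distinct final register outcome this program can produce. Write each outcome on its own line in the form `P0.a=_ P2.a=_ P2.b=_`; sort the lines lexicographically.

outcome vector order: (P0.a,P2.a,P2.b)
|SC outcomes| = 10

P0.a=1 P2.a=1 P2.b=1
P0.a=1 P2.a=1 P2.b=2
P0.a=1 P2.a=2 P2.b=1
P0.a=1 P2.a=2 P2.b=2
P0.a=2 P2.a=0 P2.b=1
P0.a=2 P2.a=0 P2.b=2
P0.a=2 P2.a=1 P2.b=1
P0.a=2 P2.a=1 P2.b=2
P0.a=2 P2.a=2 P2.b=1
P0.a=2 P2.a=2 P2.b=2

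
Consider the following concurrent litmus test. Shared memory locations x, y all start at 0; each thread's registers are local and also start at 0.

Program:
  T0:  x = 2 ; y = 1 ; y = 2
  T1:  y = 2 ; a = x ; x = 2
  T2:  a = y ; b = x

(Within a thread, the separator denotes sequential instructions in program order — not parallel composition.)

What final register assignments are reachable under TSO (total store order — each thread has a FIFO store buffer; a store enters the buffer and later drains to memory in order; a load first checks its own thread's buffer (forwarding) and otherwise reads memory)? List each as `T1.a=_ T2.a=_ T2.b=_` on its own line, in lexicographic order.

T1.a=0 T2.a=0 T2.b=0
T1.a=0 T2.a=0 T2.b=2
T1.a=0 T2.a=1 T2.b=2
T1.a=0 T2.a=2 T2.b=0
T1.a=0 T2.a=2 T2.b=2
T1.a=2 T2.a=0 T2.b=0
T1.a=2 T2.a=0 T2.b=2
T1.a=2 T2.a=1 T2.b=2
T1.a=2 T2.a=2 T2.b=0
T1.a=2 T2.a=2 T2.b=2

outcome vector order: (T1.a,T2.a,T2.b)
|TSO outcomes| = 10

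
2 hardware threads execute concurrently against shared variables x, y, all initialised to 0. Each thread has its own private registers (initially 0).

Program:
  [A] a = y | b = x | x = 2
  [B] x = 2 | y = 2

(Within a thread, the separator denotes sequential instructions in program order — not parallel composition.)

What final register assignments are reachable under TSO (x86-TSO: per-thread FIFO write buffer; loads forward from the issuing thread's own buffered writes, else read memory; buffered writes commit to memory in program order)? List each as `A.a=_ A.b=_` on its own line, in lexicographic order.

A.a=0 A.b=0
A.a=0 A.b=2
A.a=2 A.b=2

outcome vector order: (A.a,A.b)
|TSO outcomes| = 3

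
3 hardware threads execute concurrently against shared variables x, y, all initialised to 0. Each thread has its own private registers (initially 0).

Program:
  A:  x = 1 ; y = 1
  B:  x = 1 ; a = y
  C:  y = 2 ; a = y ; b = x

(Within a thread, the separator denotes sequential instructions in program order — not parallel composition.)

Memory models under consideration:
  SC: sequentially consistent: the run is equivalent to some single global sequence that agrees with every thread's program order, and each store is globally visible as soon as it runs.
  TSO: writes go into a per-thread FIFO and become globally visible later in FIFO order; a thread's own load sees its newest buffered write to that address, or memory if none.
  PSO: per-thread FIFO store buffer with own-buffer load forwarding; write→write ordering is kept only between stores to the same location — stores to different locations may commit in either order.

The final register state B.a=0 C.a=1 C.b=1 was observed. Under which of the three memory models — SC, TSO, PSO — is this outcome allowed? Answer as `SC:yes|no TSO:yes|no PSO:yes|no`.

SC:yes TSO:yes PSO:yes

outcome vector order: (B.a,C.a,C.b)
under SC → <0 1 1>; <0 2 1>; <1 1 1>; <1 2 0>; <1 2 1>; <2 1 1>; <2 2 0>; <2 2 1>
under TSO → <0 1 1>; <0 2 0>; <0 2 1>; <1 1 1>; <1 2 0>; <1 2 1>; <2 1 1>; <2 2 0>; <2 2 1>
under PSO → <0 1 0>; <0 1 1>; <0 2 0>; <0 2 1>; <1 1 0>; <1 1 1>; <1 2 0>; <1 2 1>; <2 1 0>; <2 1 1>; <2 2 0>; <2 2 1>
target <0 1 1> ∈ {SC,TSO,PSO}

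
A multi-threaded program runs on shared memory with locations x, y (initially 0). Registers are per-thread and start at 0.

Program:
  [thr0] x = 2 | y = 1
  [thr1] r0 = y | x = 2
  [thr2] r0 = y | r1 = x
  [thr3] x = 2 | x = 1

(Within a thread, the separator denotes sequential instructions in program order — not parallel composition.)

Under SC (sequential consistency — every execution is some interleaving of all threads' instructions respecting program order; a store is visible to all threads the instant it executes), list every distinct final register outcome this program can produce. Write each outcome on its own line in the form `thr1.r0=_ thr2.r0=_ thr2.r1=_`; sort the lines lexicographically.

thr1.r0=0 thr2.r0=0 thr2.r1=0
thr1.r0=0 thr2.r0=0 thr2.r1=1
thr1.r0=0 thr2.r0=0 thr2.r1=2
thr1.r0=0 thr2.r0=1 thr2.r1=1
thr1.r0=0 thr2.r0=1 thr2.r1=2
thr1.r0=1 thr2.r0=0 thr2.r1=0
thr1.r0=1 thr2.r0=0 thr2.r1=1
thr1.r0=1 thr2.r0=0 thr2.r1=2
thr1.r0=1 thr2.r0=1 thr2.r1=1
thr1.r0=1 thr2.r0=1 thr2.r1=2

outcome vector order: (thr1.r0,thr2.r0,thr2.r1)
|SC outcomes| = 10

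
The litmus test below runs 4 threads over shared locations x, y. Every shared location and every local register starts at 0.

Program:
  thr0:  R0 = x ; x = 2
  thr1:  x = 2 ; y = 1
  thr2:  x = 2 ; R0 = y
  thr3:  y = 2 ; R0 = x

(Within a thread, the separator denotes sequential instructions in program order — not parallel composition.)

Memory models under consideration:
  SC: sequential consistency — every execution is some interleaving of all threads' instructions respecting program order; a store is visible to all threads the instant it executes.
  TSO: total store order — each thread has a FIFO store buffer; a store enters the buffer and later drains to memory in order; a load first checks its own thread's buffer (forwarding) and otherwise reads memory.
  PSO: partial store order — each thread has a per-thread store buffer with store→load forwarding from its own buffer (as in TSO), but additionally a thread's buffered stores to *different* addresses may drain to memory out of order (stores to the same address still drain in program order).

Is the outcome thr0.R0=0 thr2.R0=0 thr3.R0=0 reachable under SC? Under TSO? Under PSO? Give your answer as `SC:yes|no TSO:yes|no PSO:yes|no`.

SC:no TSO:yes PSO:yes

outcome vector order: (thr0.R0,thr2.R0,thr3.R0)
[SC] allowed = {<0 0 2>, <0 1 0>, <0 1 2>, <0 2 0>, <0 2 2>, <2 0 2>, <2 1 0>, <2 1 2>, <2 2 0>, <2 2 2>}
[TSO] allowed = {<0 0 0>, <0 0 2>, <0 1 0>, <0 1 2>, <0 2 0>, <0 2 2>, <2 0 0>, <2 0 2>, <2 1 0>, <2 1 2>, <2 2 0>, <2 2 2>}
[PSO] allowed = {<0 0 0>, <0 0 2>, <0 1 0>, <0 1 2>, <0 2 0>, <0 2 2>, <2 0 0>, <2 0 2>, <2 1 0>, <2 1 2>, <2 2 0>, <2 2 2>}
target <0 0 0> ∈ {TSO,PSO}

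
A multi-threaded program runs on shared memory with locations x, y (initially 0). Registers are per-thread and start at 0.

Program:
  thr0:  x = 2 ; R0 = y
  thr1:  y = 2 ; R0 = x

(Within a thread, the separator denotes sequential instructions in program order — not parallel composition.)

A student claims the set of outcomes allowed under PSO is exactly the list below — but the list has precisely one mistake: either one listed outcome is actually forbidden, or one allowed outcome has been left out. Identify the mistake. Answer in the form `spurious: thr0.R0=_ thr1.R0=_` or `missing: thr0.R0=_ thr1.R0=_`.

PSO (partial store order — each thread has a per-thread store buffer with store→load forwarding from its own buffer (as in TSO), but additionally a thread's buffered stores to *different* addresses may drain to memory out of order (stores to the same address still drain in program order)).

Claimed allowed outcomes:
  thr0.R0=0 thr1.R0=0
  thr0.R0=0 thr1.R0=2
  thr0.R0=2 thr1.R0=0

outcome vector order: (thr0.R0,thr1.R0)
PSO (4): 00, 02, 20, 22
PSO∖claimed = {22}

missing: thr0.R0=2 thr1.R0=2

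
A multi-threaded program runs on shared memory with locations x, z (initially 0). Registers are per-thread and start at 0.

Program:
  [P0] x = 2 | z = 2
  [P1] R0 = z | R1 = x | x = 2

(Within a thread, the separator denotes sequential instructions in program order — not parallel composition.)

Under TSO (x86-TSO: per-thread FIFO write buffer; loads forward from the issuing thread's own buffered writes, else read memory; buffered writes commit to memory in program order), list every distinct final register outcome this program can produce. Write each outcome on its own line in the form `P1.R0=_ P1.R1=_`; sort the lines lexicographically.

outcome vector order: (P1.R0,P1.R1)
|TSO outcomes| = 3

P1.R0=0 P1.R1=0
P1.R0=0 P1.R1=2
P1.R0=2 P1.R1=2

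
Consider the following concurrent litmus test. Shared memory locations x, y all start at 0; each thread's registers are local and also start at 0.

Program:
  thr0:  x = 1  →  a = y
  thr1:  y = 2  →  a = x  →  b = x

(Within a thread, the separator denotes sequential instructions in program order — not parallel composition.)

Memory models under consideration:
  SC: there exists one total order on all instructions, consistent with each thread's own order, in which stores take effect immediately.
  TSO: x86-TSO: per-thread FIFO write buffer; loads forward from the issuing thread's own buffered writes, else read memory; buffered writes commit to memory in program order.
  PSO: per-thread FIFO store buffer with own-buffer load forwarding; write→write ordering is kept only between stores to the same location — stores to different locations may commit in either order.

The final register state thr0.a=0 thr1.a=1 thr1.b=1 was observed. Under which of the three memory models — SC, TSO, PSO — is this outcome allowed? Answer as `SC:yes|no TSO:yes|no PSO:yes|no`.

outcome vector order: (thr0.a,thr1.a,thr1.b)
SC: 4 outcomes — {<0 1 1>, <2 0 0>, <2 0 1>, <2 1 1>}
TSO: 6 outcomes — {<0 0 0>, <0 0 1>, <0 1 1>, <2 0 0>, <2 0 1>, <2 1 1>}
PSO: 6 outcomes — {<0 0 0>, <0 0 1>, <0 1 1>, <2 0 0>, <2 0 1>, <2 1 1>}
target <0 1 1> ∈ {SC,TSO,PSO}

SC:yes TSO:yes PSO:yes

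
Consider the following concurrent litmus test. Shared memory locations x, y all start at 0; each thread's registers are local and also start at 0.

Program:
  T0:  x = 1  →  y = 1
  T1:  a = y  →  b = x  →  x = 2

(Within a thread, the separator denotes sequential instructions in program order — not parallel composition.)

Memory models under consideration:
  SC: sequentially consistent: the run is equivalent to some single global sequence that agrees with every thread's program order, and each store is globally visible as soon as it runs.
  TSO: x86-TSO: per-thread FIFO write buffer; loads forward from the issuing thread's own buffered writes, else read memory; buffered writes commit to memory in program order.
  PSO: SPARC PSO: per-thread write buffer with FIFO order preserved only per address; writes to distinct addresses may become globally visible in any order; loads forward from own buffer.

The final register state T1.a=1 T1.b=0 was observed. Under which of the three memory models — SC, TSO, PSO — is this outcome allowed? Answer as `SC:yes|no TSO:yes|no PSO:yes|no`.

outcome vector order: (T1.a,T1.b)
SC: 3 outcomes — {(0,0) (0,1) (1,1)}
TSO: 3 outcomes — {(0,0) (0,1) (1,1)}
PSO: 4 outcomes — {(0,0) (0,1) (1,0) (1,1)}
target (1,0) ∈ {PSO}

SC:no TSO:no PSO:yes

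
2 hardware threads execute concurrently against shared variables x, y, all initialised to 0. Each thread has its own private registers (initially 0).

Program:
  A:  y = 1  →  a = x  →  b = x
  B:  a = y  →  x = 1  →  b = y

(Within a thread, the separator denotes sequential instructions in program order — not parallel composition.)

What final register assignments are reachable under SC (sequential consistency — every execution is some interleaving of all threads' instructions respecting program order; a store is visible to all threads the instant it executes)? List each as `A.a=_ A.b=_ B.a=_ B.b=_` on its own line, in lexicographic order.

outcome vector order: (A.a,A.b,B.a,B.b)
|SC outcomes| = 7

A.a=0 A.b=0 B.a=0 B.b=1
A.a=0 A.b=0 B.a=1 B.b=1
A.a=0 A.b=1 B.a=0 B.b=1
A.a=0 A.b=1 B.a=1 B.b=1
A.a=1 A.b=1 B.a=0 B.b=0
A.a=1 A.b=1 B.a=0 B.b=1
A.a=1 A.b=1 B.a=1 B.b=1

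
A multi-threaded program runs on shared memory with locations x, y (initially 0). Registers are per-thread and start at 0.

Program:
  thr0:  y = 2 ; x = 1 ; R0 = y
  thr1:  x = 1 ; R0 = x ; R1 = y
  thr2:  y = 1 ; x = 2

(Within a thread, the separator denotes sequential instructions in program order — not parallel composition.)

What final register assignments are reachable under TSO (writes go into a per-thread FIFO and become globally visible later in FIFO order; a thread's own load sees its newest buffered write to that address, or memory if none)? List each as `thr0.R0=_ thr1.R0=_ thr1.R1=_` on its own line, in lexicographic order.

thr0.R0=1 thr1.R0=1 thr1.R1=0
thr0.R0=1 thr1.R0=1 thr1.R1=1
thr0.R0=1 thr1.R0=1 thr1.R1=2
thr0.R0=1 thr1.R0=2 thr1.R1=1
thr0.R0=2 thr1.R0=1 thr1.R1=0
thr0.R0=2 thr1.R0=1 thr1.R1=1
thr0.R0=2 thr1.R0=1 thr1.R1=2
thr0.R0=2 thr1.R0=2 thr1.R1=1
thr0.R0=2 thr1.R0=2 thr1.R1=2

outcome vector order: (thr0.R0,thr1.R0,thr1.R1)
|TSO outcomes| = 9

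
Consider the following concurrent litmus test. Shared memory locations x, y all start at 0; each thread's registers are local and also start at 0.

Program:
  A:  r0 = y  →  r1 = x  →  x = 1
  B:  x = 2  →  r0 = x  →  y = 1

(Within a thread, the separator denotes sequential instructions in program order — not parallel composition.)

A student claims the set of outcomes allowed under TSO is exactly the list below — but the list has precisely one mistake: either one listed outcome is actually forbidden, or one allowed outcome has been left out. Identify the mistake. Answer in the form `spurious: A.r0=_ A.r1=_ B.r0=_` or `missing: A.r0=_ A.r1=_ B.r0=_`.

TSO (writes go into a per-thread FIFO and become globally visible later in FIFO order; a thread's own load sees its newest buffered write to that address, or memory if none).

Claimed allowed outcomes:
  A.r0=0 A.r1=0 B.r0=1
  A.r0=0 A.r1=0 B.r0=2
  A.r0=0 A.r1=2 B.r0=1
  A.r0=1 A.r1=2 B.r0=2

missing: A.r0=0 A.r1=2 B.r0=2

outcome vector order: (A.r0,A.r1,B.r0)
[TSO] allowed = {001; 002; 021; 022; 122}
TSO∖claimed = {022}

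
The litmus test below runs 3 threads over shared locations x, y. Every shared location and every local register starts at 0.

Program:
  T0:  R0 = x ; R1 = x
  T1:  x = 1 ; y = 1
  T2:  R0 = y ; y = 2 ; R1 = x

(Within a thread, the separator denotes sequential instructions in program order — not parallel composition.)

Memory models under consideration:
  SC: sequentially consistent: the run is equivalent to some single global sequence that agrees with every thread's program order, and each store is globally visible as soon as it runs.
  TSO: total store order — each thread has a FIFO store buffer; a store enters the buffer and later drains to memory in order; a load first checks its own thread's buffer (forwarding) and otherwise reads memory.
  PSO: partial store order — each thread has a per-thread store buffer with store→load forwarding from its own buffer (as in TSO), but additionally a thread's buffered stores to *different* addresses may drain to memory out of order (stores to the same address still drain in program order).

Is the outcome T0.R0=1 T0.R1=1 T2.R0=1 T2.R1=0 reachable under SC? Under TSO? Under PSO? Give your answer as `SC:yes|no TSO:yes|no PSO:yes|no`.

outcome vector order: (T0.R0,T0.R1,T2.R0,T2.R1)
SC (9): 0/0/0/0, 0/0/0/1, 0/0/1/1, 0/1/0/0, 0/1/0/1, 0/1/1/1, 1/1/0/0, 1/1/0/1, 1/1/1/1
TSO (9): 0/0/0/0, 0/0/0/1, 0/0/1/1, 0/1/0/0, 0/1/0/1, 0/1/1/1, 1/1/0/0, 1/1/0/1, 1/1/1/1
PSO (12): 0/0/0/0, 0/0/0/1, 0/0/1/0, 0/0/1/1, 0/1/0/0, 0/1/0/1, 0/1/1/0, 0/1/1/1, 1/1/0/0, 1/1/0/1, 1/1/1/0, 1/1/1/1
target 1/1/1/0 ∈ {PSO}

SC:no TSO:no PSO:yes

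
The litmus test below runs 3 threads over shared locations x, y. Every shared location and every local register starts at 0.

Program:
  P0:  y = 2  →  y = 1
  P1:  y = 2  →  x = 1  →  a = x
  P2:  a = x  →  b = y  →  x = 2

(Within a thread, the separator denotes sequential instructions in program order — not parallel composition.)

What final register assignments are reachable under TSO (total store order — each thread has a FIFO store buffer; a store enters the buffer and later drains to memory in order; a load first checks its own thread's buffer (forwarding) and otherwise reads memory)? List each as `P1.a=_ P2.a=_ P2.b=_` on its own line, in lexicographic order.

P1.a=1 P2.a=0 P2.b=0
P1.a=1 P2.a=0 P2.b=1
P1.a=1 P2.a=0 P2.b=2
P1.a=1 P2.a=1 P2.b=1
P1.a=1 P2.a=1 P2.b=2
P1.a=2 P2.a=0 P2.b=0
P1.a=2 P2.a=0 P2.b=1
P1.a=2 P2.a=0 P2.b=2
P1.a=2 P2.a=1 P2.b=1
P1.a=2 P2.a=1 P2.b=2

outcome vector order: (P1.a,P2.a,P2.b)
|TSO outcomes| = 10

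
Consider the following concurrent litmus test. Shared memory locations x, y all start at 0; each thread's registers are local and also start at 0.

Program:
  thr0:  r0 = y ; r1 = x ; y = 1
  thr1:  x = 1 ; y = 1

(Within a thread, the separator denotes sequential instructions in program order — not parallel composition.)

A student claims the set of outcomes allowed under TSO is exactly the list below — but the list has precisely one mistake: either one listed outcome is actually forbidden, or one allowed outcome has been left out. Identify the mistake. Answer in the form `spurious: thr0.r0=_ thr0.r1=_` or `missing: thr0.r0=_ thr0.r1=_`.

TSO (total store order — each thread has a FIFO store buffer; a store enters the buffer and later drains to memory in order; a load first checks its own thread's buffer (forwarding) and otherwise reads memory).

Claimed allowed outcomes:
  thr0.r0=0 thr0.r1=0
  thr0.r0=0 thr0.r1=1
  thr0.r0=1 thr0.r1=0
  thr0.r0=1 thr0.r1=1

spurious: thr0.r0=1 thr0.r1=0

outcome vector order: (thr0.r0,thr0.r1)
under TSO → 0/0, 0/1, 1/1
claimed∖TSO = {1/0}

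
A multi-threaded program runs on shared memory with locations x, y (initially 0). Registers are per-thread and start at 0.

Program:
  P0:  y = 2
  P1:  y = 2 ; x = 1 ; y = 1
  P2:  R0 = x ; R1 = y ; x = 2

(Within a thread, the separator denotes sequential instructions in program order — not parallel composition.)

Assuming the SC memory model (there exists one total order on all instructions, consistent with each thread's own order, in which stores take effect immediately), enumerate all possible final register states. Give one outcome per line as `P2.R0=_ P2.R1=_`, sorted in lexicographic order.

P2.R0=0 P2.R1=0
P2.R0=0 P2.R1=1
P2.R0=0 P2.R1=2
P2.R0=1 P2.R1=1
P2.R0=1 P2.R1=2

outcome vector order: (P2.R0,P2.R1)
|SC outcomes| = 5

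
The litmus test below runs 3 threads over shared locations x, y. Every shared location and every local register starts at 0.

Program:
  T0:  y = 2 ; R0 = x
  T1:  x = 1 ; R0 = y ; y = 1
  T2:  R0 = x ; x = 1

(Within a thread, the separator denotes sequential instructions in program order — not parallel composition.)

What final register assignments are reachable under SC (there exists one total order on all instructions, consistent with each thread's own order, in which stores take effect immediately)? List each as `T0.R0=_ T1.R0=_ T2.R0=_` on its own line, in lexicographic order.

outcome vector order: (T0.R0,T1.R0,T2.R0)
|SC outcomes| = 6

T0.R0=0 T1.R0=2 T2.R0=0
T0.R0=0 T1.R0=2 T2.R0=1
T0.R0=1 T1.R0=0 T2.R0=0
T0.R0=1 T1.R0=0 T2.R0=1
T0.R0=1 T1.R0=2 T2.R0=0
T0.R0=1 T1.R0=2 T2.R0=1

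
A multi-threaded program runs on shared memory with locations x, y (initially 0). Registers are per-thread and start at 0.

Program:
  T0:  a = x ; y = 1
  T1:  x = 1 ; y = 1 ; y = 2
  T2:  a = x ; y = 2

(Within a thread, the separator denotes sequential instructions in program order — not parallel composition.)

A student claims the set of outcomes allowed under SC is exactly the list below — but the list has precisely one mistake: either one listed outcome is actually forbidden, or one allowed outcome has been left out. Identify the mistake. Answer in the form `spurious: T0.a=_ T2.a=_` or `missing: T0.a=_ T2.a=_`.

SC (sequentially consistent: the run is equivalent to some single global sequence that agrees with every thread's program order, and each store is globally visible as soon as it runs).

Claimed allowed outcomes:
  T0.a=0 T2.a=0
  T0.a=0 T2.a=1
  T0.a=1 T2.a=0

outcome vector order: (T0.a,T2.a)
under SC → 0/0 0/1 1/0 1/1
SC∖claimed = {1/1}

missing: T0.a=1 T2.a=1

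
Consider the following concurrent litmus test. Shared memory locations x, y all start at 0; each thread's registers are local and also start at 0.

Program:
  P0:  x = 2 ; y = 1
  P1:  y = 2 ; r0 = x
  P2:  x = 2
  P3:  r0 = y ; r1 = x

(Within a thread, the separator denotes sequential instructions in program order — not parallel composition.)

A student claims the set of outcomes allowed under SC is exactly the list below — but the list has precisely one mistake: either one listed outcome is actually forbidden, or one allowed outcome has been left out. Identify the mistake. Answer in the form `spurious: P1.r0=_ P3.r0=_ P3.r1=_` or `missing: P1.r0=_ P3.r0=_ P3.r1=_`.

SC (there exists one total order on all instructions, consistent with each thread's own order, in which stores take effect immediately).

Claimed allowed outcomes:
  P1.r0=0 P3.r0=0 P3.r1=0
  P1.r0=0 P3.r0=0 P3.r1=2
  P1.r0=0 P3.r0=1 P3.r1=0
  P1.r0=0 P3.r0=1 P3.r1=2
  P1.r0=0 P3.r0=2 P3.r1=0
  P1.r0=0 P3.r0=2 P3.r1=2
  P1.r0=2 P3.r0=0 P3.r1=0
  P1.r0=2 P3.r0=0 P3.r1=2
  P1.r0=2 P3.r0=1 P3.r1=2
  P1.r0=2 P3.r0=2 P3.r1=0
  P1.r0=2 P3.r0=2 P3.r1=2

spurious: P1.r0=0 P3.r0=1 P3.r1=0

outcome vector order: (P1.r0,P3.r0,P3.r1)
SC: 10 outcomes — {(0,0,0) (0,0,2) (0,1,2) (0,2,0) (0,2,2) (2,0,0) (2,0,2) (2,1,2) (2,2,0) (2,2,2)}
claimed∖SC = {(0,1,0)}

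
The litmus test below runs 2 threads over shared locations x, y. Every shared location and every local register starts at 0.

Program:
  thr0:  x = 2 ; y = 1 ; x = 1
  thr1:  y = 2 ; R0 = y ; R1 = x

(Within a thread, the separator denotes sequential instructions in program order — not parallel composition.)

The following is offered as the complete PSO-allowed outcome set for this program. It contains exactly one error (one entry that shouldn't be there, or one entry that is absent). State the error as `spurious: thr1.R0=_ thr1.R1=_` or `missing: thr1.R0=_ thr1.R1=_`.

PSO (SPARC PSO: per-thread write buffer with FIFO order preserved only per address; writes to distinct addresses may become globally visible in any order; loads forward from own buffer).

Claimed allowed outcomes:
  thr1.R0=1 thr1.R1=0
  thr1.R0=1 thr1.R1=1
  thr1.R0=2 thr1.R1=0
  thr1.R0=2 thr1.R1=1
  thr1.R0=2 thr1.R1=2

missing: thr1.R0=1 thr1.R1=2

outcome vector order: (thr1.R0,thr1.R1)
[PSO] allowed = {(1,0) (1,1) (1,2) (2,0) (2,1) (2,2)}
PSO∖claimed = {(1,2)}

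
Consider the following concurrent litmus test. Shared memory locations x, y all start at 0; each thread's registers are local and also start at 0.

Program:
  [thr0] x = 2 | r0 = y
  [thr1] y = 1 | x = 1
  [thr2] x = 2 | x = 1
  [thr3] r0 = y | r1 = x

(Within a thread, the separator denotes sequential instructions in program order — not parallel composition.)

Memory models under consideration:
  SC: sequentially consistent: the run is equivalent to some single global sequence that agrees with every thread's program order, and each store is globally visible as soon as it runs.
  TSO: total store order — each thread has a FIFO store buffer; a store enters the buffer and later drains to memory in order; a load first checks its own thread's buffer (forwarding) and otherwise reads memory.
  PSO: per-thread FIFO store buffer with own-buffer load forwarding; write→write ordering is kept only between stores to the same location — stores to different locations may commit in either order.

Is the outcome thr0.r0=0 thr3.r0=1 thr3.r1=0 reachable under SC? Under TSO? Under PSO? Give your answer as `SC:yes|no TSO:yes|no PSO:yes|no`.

SC:no TSO:yes PSO:yes

outcome vector order: (thr0.r0,thr3.r0,thr3.r1)
SC (11): 0/0/0; 0/0/1; 0/0/2; 0/1/1; 0/1/2; 1/0/0; 1/0/1; 1/0/2; 1/1/0; 1/1/1; 1/1/2
TSO (12): 0/0/0; 0/0/1; 0/0/2; 0/1/0; 0/1/1; 0/1/2; 1/0/0; 1/0/1; 1/0/2; 1/1/0; 1/1/1; 1/1/2
PSO (12): 0/0/0; 0/0/1; 0/0/2; 0/1/0; 0/1/1; 0/1/2; 1/0/0; 1/0/1; 1/0/2; 1/1/0; 1/1/1; 1/1/2
target 0/1/0 ∈ {TSO,PSO}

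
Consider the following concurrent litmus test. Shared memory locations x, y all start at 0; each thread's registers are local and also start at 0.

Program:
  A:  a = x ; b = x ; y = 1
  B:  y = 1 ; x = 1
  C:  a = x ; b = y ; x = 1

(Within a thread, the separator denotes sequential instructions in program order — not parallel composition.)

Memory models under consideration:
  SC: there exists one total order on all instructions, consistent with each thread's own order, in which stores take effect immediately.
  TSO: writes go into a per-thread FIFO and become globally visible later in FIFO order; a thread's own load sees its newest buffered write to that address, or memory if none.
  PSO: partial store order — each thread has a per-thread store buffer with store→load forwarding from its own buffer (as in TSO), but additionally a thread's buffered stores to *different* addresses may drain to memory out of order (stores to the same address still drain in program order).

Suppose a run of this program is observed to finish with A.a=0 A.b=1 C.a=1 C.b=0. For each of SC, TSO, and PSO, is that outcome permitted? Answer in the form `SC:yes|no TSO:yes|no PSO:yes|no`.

SC:no TSO:no PSO:yes

outcome vector order: (A.a,A.b,C.a,C.b)
under SC → (0,0,0,0), (0,0,0,1), (0,0,1,1), (0,1,0,0), (0,1,0,1), (0,1,1,1), (1,1,0,0), (1,1,0,1), (1,1,1,1)
under TSO → (0,0,0,0), (0,0,0,1), (0,0,1,1), (0,1,0,0), (0,1,0,1), (0,1,1,1), (1,1,0,0), (1,1,0,1), (1,1,1,1)
under PSO → (0,0,0,0), (0,0,0,1), (0,0,1,0), (0,0,1,1), (0,1,0,0), (0,1,0,1), (0,1,1,0), (0,1,1,1), (1,1,0,0), (1,1,0,1), (1,1,1,0), (1,1,1,1)
target (0,1,1,0) ∈ {PSO}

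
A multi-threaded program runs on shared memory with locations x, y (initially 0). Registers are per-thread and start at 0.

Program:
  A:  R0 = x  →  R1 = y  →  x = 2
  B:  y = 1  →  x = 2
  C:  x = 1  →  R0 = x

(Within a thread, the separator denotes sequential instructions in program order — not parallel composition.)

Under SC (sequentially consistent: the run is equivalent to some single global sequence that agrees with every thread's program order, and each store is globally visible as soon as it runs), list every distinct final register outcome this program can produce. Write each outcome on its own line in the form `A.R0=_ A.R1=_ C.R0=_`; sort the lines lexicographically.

A.R0=0 A.R1=0 C.R0=1
A.R0=0 A.R1=0 C.R0=2
A.R0=0 A.R1=1 C.R0=1
A.R0=0 A.R1=1 C.R0=2
A.R0=1 A.R1=0 C.R0=1
A.R0=1 A.R1=0 C.R0=2
A.R0=1 A.R1=1 C.R0=1
A.R0=1 A.R1=1 C.R0=2
A.R0=2 A.R1=1 C.R0=1
A.R0=2 A.R1=1 C.R0=2

outcome vector order: (A.R0,A.R1,C.R0)
|SC outcomes| = 10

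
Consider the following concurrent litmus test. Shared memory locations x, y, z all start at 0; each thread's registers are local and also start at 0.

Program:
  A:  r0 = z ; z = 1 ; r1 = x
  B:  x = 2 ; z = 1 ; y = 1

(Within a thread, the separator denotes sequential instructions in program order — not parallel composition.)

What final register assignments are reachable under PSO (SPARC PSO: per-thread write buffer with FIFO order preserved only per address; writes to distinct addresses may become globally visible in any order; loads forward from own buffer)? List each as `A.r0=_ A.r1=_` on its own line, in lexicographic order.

A.r0=0 A.r1=0
A.r0=0 A.r1=2
A.r0=1 A.r1=0
A.r0=1 A.r1=2

outcome vector order: (A.r0,A.r1)
|PSO outcomes| = 4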